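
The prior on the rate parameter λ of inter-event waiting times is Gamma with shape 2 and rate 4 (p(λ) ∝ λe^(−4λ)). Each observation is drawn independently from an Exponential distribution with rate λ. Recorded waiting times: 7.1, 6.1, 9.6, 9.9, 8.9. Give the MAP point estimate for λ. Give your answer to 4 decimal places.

λ̂_MAP = 0.1316

The Exponential(rate=λ) likelihood is ∝ λ^n e^(−λΣtᵢ). Here n = 5 and Σtᵢ = 7.1 + 6.1 + 9.6 + 9.9 + 8.9 = 41.6.
Posterior ∝ λe^(−4λ) · λ^5e^(−41.6λ) = λ^6e^(−45.6λ), i.e. Gamma(7, 45.6).
Mode = (a−1)/b = 6/45.6 ≈ 0.1316.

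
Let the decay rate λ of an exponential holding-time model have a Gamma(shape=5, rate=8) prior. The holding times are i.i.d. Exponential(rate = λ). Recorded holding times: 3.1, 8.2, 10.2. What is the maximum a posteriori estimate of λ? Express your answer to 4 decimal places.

The Exponential(rate=λ) likelihood is ∝ λ^n e^(−λΣtᵢ). Here n = 3 and Σtᵢ = 3.1 + 8.2 + 10.2 = 21.5.
Posterior ∝ λ^4e^(−8λ) · λ^3e^(−21.5λ) = λ^7e^(−29.5λ), i.e. Gamma(8, 29.5).
Mode = (a−1)/b = 7/29.5 ≈ 0.2373.

λ̂_MAP = 0.2373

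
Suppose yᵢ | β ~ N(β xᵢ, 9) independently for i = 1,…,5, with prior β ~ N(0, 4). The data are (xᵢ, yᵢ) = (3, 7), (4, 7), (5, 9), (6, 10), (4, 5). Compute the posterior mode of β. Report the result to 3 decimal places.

log p(β | y) = −Σ(yᵢ − βxᵢ)²/(2·9) − β²/(2·4) + const.
Setting the derivative to zero: Σxᵢ(yᵢ − βxᵢ)/9 − β/4 = 0, so β = Σxᵢyᵢ / (Σxᵢ² + σ²/τ²).
Σxᵢyᵢ = 3·7 + 4·7 + 5·9 + 6·10 + 4·5 = 174; Σxᵢ² = 102; σ²/τ² = 2.25.
β̂_MAP = 174 / (102 + 2.25) = 174/104.25 ≈ 1.669.

β̂_MAP = 1.669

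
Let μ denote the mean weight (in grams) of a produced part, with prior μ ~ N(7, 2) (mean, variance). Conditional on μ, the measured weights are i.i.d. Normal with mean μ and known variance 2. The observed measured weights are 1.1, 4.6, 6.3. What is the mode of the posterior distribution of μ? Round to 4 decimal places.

n = 3; x̄ = (1.1 + 4.6 + 6.3)/3 = 12/3 = 4.
For a Normal prior and Normal likelihood with known variance, the posterior is Normal; its mode equals its mean, the precision-weighted average.
Prior precision 1/σ₀² = 1/2 = 0.5; data precision n/σ² = 3/2 = 1.5.
μ̂ = (0.5·7 + 1.5·4) / (0.5 + 1.5) = 9.5/2 = 4.7500.

μ̂_MAP = 4.7500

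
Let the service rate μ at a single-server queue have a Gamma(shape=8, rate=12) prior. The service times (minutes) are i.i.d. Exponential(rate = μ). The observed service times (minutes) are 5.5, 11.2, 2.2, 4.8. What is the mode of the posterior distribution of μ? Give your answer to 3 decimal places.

μ̂_MAP = 0.308

The Exponential(rate=μ) likelihood is ∝ μ^n e^(−μΣtᵢ). Here n = 4 and Σtᵢ = 5.5 + 11.2 + 2.2 + 4.8 = 23.7.
Posterior ∝ μ^7e^(−12μ) · μ^4e^(−23.7μ) = μ^11e^(−35.7μ), i.e. Gamma(12, 35.7).
Mode = (a−1)/b = 11/35.7 ≈ 0.308.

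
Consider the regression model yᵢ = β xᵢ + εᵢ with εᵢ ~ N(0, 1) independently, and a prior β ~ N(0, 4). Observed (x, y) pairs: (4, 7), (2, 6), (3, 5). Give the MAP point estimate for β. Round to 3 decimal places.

β̂_MAP = 1.880

log p(β | y) = −Σ(yᵢ − βxᵢ)²/(2·1) − β²/(2·4) + const.
Setting the derivative to zero: Σxᵢ(yᵢ − βxᵢ)/1 − β/4 = 0, so β = Σxᵢyᵢ / (Σxᵢ² + σ²/τ²).
Σxᵢyᵢ = 4·7 + 2·6 + 3·5 = 55; Σxᵢ² = 29; σ²/τ² = 0.25.
β̂_MAP = 55 / (29 + 0.25) = 55/29.25 ≈ 1.880.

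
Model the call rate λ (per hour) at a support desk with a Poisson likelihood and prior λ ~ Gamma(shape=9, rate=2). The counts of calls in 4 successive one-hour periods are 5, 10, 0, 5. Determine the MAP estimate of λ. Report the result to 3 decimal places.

λ̂_MAP = 4.667

Σxᵢ = 5+10+0+5 = 20, with n = 4.
Posterior ∝ λ^8e^(−2λ) · λ^20e^(−4λ) = λ^28e^(−6λ), i.e. Gamma(shape=29, rate=6).
The mode of a Gamma(a, b) with a ≥ 1 (shape–rate) is (a−1)/b = 28/6 ≈ 4.667.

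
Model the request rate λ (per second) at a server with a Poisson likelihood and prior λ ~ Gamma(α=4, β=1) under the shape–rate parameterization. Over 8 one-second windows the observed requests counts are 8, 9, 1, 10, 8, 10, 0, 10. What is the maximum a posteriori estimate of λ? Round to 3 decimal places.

Σxᵢ = 8+9+1+10+8+10+0+10 = 56, with n = 8.
Posterior ∝ λ^3e^(−1λ) · λ^56e^(−8λ) = λ^59e^(−9λ), i.e. Gamma(shape=60, rate=9).
The mode of a Gamma(a, b) with a ≥ 1 (shape–rate) is (a−1)/b = 59/9 ≈ 6.556.

λ̂_MAP = 6.556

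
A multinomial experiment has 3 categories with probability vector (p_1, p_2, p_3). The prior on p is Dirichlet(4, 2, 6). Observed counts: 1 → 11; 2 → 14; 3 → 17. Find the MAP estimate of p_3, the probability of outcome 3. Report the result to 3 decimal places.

MAP estimate: 0.431

The posterior is Dirichlet(αᵢ + nᵢ) = Dirichlet(15, 16, 23).
For a Dirichlet(a₁,…,a_K) with all aᵢ > 1, the mode has j-th component (aⱼ − 1)/(Σaᵢ − K).
Here Σaᵢ = 54 and K = 3, so p_3 = (23 − 1)/(54 − 3) = 22/51 ≈ 0.431.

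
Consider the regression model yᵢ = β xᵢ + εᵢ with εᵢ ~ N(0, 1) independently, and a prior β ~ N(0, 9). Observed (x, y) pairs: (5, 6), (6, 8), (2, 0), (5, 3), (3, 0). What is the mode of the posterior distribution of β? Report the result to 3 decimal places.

log p(β | y) = −Σ(yᵢ − βxᵢ)²/(2·1) − β²/(2·9) + const.
Setting the derivative to zero: Σxᵢ(yᵢ − βxᵢ)/1 − β/9 = 0, so β = Σxᵢyᵢ / (Σxᵢ² + σ²/τ²).
Σxᵢyᵢ = 5·6 + 6·8 + 2·0 + 5·3 + 3·0 = 93; Σxᵢ² = 99; σ²/τ² = 1/9.
β̂_MAP = 93 / (99 + 1/9) = 93/(892/9) = 837/892 ≈ 0.938.

β̂_MAP = 0.938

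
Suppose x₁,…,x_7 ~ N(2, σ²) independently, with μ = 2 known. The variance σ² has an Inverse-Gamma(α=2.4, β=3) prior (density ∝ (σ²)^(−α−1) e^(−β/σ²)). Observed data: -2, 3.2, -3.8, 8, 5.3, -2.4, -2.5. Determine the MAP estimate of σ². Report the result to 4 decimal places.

Sum of squared deviations about the known mean: SS = (-2−2)² + (3.2−2)² + (-3.8−2)² + (8−2)² + (5.3−2)² + (-2.4−2)² + (-2.5−2)² = 137.58.
The Normal likelihood contributes (σ²)^(−n/2) exp(−SS/(2σ²)), so the posterior is Inverse-Gamma(α + n/2, β + SS/2) = Inverse-Gamma(5.9, 71.79).
The mode of Inverse-Gamma(a, b) is b/(a+1) = 71.79/6.9 ≈ 10.4043.

σ̂²_MAP = 10.4043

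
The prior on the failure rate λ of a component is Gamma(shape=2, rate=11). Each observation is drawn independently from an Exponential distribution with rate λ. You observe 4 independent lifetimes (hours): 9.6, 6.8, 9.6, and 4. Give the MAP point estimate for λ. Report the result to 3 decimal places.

λ̂_MAP = 0.122

The Exponential(rate=λ) likelihood is ∝ λ^n e^(−λΣtᵢ). Here n = 4 and Σtᵢ = 9.6 + 6.8 + 9.6 + 4 = 30.
Posterior ∝ λe^(−11λ) · λ^4e^(−30λ) = λ^5e^(−41λ), i.e. Gamma(6, 41).
Mode = (a−1)/b = 5/41 ≈ 0.122.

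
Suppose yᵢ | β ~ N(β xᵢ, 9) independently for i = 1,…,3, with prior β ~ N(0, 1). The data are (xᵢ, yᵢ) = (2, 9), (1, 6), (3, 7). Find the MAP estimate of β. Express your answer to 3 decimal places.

log p(β | y) = −Σ(yᵢ − βxᵢ)²/(2·9) − β²/(2·1) + const.
Setting the derivative to zero: Σxᵢ(yᵢ − βxᵢ)/9 − β/1 = 0, so β = Σxᵢyᵢ / (Σxᵢ² + σ²/τ²).
Σxᵢyᵢ = 2·9 + 1·6 + 3·7 = 45; Σxᵢ² = 14; σ²/τ² = 9.
β̂_MAP = 45 / (14 + 9) = 45/23 ≈ 1.957.

β̂_MAP = 1.957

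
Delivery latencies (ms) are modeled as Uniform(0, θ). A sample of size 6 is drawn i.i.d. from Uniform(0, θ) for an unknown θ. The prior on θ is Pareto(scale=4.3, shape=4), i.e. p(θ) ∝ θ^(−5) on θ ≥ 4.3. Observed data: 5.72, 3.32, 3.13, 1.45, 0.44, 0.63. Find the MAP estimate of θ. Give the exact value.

The Uniform(0, θ) likelihood is θ^(−n) for θ ≥ max(xᵢ), zero otherwise. Here max(xᵢ) = 5.72.
Posterior ∝ θ^(−5) · θ^(−6) = θ^(−11) on θ ≥ max(4.3, 5.72) = 5.72.
This density is strictly decreasing in θ, so the posterior mode lies at the lower boundary of the support.

θ̂_MAP = 5.72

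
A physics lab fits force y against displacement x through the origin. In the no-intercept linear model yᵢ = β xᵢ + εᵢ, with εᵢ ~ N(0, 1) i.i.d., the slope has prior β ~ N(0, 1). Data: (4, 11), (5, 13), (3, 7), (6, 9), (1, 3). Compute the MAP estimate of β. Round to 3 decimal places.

log p(β | y) = −Σ(yᵢ − βxᵢ)²/(2·1) − β²/(2·1) + const.
Setting the derivative to zero: Σxᵢ(yᵢ − βxᵢ)/1 − β/1 = 0, so β = Σxᵢyᵢ / (Σxᵢ² + σ²/τ²).
Σxᵢyᵢ = 4·11 + 5·13 + 3·7 + 6·9 + 1·3 = 187; Σxᵢ² = 87; σ²/τ² = 1.
β̂_MAP = 187 / (87 + 1) = 187/88 ≈ 2.125.

β̂_MAP = 2.125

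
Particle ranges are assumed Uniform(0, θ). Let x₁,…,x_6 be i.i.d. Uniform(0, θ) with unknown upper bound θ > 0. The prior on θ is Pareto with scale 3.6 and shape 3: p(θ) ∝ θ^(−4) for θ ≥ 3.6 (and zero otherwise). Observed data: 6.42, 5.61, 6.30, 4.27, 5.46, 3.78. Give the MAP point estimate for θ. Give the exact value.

θ̂_MAP = 6.42

The Uniform(0, θ) likelihood is θ^(−n) for θ ≥ max(xᵢ), zero otherwise. Here max(xᵢ) = 6.42.
Posterior ∝ θ^(−4) · θ^(−6) = θ^(−10) on θ ≥ max(3.6, 6.42) = 6.42.
This density is strictly decreasing in θ, so the posterior mode lies at the lower boundary of the support.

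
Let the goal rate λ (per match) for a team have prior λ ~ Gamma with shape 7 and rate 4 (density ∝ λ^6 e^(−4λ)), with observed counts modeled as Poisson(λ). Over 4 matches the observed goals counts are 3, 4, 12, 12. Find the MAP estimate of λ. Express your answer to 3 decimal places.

Σxᵢ = 3+4+12+12 = 31, with n = 4.
Posterior ∝ λ^6e^(−4λ) · λ^31e^(−4λ) = λ^37e^(−8λ), i.e. Gamma(shape=38, rate=8).
The mode of a Gamma(a, b) with a ≥ 1 (shape–rate) is (a−1)/b = 37/8 ≈ 4.625.

λ̂_MAP = 4.625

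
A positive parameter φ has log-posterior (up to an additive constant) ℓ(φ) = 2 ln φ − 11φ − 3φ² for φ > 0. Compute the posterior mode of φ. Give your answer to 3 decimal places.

φ̂_MAP = 0.167

ℓ'(φ) = 2/φ − 11 − 6φ. Setting this to zero and multiplying by φ: 6φ² + 11φ − 2 = 0.
φ = (−11 + √(11² + 4·6·2)) / (2·6) = (−11 + √169) / 12 = (−11 + 13)/12 = 1/6.
ℓ''(φ) = −2/φ² − 6 < 0, confirming a maximum.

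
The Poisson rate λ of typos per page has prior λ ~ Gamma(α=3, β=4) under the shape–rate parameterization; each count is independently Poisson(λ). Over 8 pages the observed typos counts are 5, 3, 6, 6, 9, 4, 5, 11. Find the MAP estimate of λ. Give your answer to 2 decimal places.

λ̂_MAP = 4.25

Σxᵢ = 5+3+6+6+9+4+5+11 = 49, with n = 8.
Posterior ∝ λ^2e^(−4λ) · λ^49e^(−8λ) = λ^51e^(−12λ), i.e. Gamma(shape=52, rate=12).
The mode of a Gamma(a, b) with a ≥ 1 (shape–rate) is (a−1)/b = 51/12 ≈ 4.25.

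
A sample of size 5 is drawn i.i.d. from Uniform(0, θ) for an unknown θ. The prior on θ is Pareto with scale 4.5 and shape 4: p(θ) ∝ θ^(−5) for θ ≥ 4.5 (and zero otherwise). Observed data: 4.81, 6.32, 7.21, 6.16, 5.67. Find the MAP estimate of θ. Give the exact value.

θ̂_MAP = 7.21

The Uniform(0, θ) likelihood is θ^(−n) for θ ≥ max(xᵢ), zero otherwise. Here max(xᵢ) = 7.21.
Posterior ∝ θ^(−5) · θ^(−5) = θ^(−10) on θ ≥ max(4.5, 7.21) = 7.21.
This density is strictly decreasing in θ, so the posterior mode lies at the lower boundary of the support.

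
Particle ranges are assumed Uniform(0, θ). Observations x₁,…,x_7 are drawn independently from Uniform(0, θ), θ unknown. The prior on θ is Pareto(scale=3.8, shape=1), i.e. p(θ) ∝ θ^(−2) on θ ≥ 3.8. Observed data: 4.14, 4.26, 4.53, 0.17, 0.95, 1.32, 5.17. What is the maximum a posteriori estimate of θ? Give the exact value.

The Uniform(0, θ) likelihood is θ^(−n) for θ ≥ max(xᵢ), zero otherwise. Here max(xᵢ) = 5.17.
Posterior ∝ θ^(−2) · θ^(−7) = θ^(−9) on θ ≥ max(3.8, 5.17) = 5.17.
This density is strictly decreasing in θ, so the posterior mode lies at the lower boundary of the support.

θ̂_MAP = 5.17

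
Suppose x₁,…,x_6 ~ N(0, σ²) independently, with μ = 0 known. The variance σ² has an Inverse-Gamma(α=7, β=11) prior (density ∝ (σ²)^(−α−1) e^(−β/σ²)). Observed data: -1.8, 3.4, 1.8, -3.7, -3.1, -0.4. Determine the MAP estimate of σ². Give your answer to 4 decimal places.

Sum of squared deviations about the known mean: SS = (-1.8−0)² + (3.4−0)² + (1.8−0)² + (-3.7−0)² + (-3.1−0)² + (-0.4−0)² = 41.5.
The Normal likelihood contributes (σ²)^(−n/2) exp(−SS/(2σ²)), so the posterior is Inverse-Gamma(α + n/2, β + SS/2) = Inverse-Gamma(10, 31.75).
The mode of Inverse-Gamma(a, b) is b/(a+1) = 31.75/11 ≈ 2.8864.

σ̂²_MAP = 2.8864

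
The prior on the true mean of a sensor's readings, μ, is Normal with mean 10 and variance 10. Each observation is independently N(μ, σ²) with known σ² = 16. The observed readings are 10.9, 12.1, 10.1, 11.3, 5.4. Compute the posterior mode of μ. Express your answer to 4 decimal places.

μ̂_MAP = 9.9697

n = 5; x̄ = (10.9 + 12.1 + 10.1 + 11.3 + 5.4)/5 = 49.8/5 = 9.96.
For a Normal prior and Normal likelihood with known variance, the posterior is Normal; its mode equals its mean, the precision-weighted average.
Prior precision 1/σ₀² = 1/10 = 0.1; data precision n/σ² = 5/16 = 0.3125.
μ̂ = (0.1·10 + 0.3125·9.96) / (0.1 + 0.3125) = 4.1125/0.4125 = 329/33 ≈ 9.9697.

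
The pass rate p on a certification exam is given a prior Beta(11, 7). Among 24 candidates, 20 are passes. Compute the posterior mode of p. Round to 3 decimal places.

p̂_MAP = 0.750

Prior: Beta(11, 7).
Data: 20 successes in 24 trials. The binomial likelihood contributes p^20(1−p)^4, so the posterior is Beta(11+20, 7+4) = Beta(31, 11).
For Beta(a, b) with a, b > 1 the mode is (a−1)/(a+b−2) = 30/40 ≈ 0.750.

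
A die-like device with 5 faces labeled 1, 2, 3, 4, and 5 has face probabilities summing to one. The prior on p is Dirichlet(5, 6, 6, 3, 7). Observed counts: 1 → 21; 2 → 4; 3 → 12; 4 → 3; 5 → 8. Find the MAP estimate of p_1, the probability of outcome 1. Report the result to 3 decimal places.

The posterior is Dirichlet(αᵢ + nᵢ) = Dirichlet(26, 10, 18, 6, 15).
For a Dirichlet(a₁,…,a_K) with all aᵢ > 1, the mode has j-th component (aⱼ − 1)/(Σaᵢ − K).
Here Σaᵢ = 75 and K = 5, so p_1 = (26 − 1)/(75 − 5) = 25/70 ≈ 0.357.

MAP estimate: 0.357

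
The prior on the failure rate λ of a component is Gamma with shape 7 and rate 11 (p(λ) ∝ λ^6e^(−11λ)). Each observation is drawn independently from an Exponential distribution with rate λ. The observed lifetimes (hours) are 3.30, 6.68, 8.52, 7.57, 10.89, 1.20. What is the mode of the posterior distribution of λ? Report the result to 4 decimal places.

λ̂_MAP = 0.2441

The Exponential(rate=λ) likelihood is ∝ λ^n e^(−λΣtᵢ). Here n = 6 and Σtᵢ = 3.30 + 6.68 + 8.52 + 7.57 + 10.89 + 1.20 = 38.16.
Posterior ∝ λ^6e^(−11λ) · λ^6e^(−38.16λ) = λ^12e^(−49.16λ), i.e. Gamma(13, 49.16).
Mode = (a−1)/b = 12/49.16 ≈ 0.2441.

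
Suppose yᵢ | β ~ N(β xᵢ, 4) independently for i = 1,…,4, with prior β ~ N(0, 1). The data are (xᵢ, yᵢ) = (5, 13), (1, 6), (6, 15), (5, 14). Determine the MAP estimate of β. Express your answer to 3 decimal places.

log p(β | y) = −Σ(yᵢ − βxᵢ)²/(2·4) − β²/(2·1) + const.
Setting the derivative to zero: Σxᵢ(yᵢ − βxᵢ)/4 − β/1 = 0, so β = Σxᵢyᵢ / (Σxᵢ² + σ²/τ²).
Σxᵢyᵢ = 5·13 + 1·6 + 6·15 + 5·14 = 231; Σxᵢ² = 87; σ²/τ² = 4.
β̂_MAP = 231 / (87 + 4) = 231/91 ≈ 2.538.

β̂_MAP = 2.538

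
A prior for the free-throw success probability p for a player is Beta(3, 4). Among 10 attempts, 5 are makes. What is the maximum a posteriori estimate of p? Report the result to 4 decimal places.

Prior: Beta(3, 4).
Data: 5 successes in 10 trials. The binomial likelihood contributes p^5(1−p)^5, so the posterior is Beta(3+5, 4+5) = Beta(8, 9).
For Beta(a, b) with a, b > 1 the mode is (a−1)/(a+b−2) = 7/15 ≈ 0.4667.

p̂_MAP = 0.4667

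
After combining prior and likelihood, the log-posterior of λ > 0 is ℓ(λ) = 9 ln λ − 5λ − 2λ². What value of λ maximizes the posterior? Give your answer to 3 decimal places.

λ̂_MAP = 1.000

ℓ'(λ) = 9/λ − 5 − 4λ. Setting this to zero and multiplying by λ: 4λ² + 5λ − 9 = 0.
λ = (−5 + √(5² + 4·4·9)) / (2·4) = (−5 + √169) / 8 = (−5 + 13)/8 = 1.
ℓ''(λ) = −9/λ² − 4 < 0, confirming a maximum.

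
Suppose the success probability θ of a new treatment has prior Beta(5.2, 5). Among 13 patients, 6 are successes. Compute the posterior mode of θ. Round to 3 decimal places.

Prior: Beta(5.2, 5).
Data: 6 successes in 13 trials. The binomial likelihood contributes θ^6(1−θ)^7, so the posterior is Beta(5.2+6, 5+7) = Beta(11.2, 12).
For Beta(a, b) with a, b > 1 the mode is (a−1)/(a+b−2) = 10.2/21.2 ≈ 0.481.

θ̂_MAP = 0.481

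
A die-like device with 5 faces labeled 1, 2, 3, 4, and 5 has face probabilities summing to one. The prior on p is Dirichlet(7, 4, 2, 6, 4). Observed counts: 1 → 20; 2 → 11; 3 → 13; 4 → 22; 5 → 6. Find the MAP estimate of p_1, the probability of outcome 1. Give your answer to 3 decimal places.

The posterior is Dirichlet(αᵢ + nᵢ) = Dirichlet(27, 15, 15, 28, 10).
For a Dirichlet(a₁,…,a_K) with all aᵢ > 1, the mode has j-th component (aⱼ − 1)/(Σaᵢ − K).
Here Σaᵢ = 95 and K = 5, so p_1 = (27 − 1)/(95 − 5) = 26/90 ≈ 0.289.

MAP estimate: 0.289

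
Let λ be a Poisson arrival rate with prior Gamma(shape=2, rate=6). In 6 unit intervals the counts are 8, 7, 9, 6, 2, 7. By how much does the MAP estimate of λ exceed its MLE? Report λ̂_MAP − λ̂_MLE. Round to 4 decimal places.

Σxᵢ = 39. Posterior is Gamma(41, 12); MAP = (41−1)/12 = 40/12 ≈ 3.33333.
MLE = x̄ = 39/6 ≈ 6.50000.
Difference = 40/12 − 39/6 = -19/6 ≈ -3.1667.

MAP − MLE = -3.1667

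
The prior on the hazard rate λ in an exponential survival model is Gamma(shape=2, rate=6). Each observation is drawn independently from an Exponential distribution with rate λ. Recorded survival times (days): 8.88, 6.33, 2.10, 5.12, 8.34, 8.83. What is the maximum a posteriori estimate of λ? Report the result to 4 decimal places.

λ̂_MAP = 0.1535

The Exponential(rate=λ) likelihood is ∝ λ^n e^(−λΣtᵢ). Here n = 6 and Σtᵢ = 8.88 + 6.33 + 2.10 + 5.12 + 8.34 + 8.83 = 39.60.
Posterior ∝ λe^(−6λ) · λ^6e^(−39.60λ) = λ^7e^(−45.60λ), i.e. Gamma(8, 45.60).
Mode = (a−1)/b = 7/45.60 ≈ 0.1535.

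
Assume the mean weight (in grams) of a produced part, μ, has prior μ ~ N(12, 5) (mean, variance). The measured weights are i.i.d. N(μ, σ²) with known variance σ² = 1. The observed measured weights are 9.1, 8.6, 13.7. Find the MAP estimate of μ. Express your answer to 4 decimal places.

μ̂_MAP = 10.5625

n = 3; x̄ = (9.1 + 8.6 + 13.7)/3 = 31.4/3 = 157/15 ≈ 10.4667.
For a Normal prior and Normal likelihood with known variance, the posterior is Normal; its mode equals its mean, the precision-weighted average.
Prior precision 1/σ₀² = 1/5 = 0.2; data precision n/σ² = 3/1 = 3.
μ̂ = (0.2·12 + 3·(157/15)) / (0.2 + 3) = 33.8/3.2 = 10.5625.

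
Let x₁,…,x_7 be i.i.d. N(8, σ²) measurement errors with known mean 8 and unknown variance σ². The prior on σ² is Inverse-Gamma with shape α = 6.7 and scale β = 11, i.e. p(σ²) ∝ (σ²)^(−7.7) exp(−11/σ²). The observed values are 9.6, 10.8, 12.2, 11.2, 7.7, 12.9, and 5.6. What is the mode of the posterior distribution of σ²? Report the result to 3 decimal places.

σ̂²_MAP = 4.024

Sum of squared deviations about the known mean: SS = (9.6−8)² + (10.8−8)² + (12.2−8)² + (11.2−8)² + (7.7−8)² + (12.9−8)² + (5.6−8)² = 68.14.
The Normal likelihood contributes (σ²)^(−n/2) exp(−SS/(2σ²)), so the posterior is Inverse-Gamma(α + n/2, β + SS/2) = Inverse-Gamma(10.2, 45.07).
The mode of Inverse-Gamma(a, b) is b/(a+1) = 45.07/11.2 ≈ 4.024.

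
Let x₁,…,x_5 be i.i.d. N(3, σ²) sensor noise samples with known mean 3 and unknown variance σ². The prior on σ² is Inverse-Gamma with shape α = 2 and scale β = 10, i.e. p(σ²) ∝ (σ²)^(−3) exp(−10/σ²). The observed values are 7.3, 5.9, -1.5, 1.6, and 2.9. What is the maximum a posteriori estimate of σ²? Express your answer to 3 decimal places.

σ̂²_MAP = 6.284

Sum of squared deviations about the known mean: SS = (7.3−3)² + (5.9−3)² + (-1.5−3)² + (1.6−3)² + (2.9−3)² = 49.12.
The Normal likelihood contributes (σ²)^(−n/2) exp(−SS/(2σ²)), so the posterior is Inverse-Gamma(α + n/2, β + SS/2) = Inverse-Gamma(4.5, 34.56).
The mode of Inverse-Gamma(a, b) is b/(a+1) = 34.56/5.5 ≈ 6.284.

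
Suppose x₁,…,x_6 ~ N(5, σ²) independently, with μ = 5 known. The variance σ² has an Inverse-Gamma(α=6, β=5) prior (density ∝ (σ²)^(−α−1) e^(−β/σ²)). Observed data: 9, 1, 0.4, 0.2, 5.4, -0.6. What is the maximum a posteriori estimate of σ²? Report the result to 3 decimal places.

σ̂²_MAP = 5.886

Sum of squared deviations about the known mean: SS = (9−5)² + (1−5)² + (0.4−5)² + (0.2−5)² + (5.4−5)² + (-0.6−5)² = 107.72.
The Normal likelihood contributes (σ²)^(−n/2) exp(−SS/(2σ²)), so the posterior is Inverse-Gamma(α + n/2, β + SS/2) = Inverse-Gamma(9, 58.86).
The mode of Inverse-Gamma(a, b) is b/(a+1) = 58.86/10 ≈ 5.886.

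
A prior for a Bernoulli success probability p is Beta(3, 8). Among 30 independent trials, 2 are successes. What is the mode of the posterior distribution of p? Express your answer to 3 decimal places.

p̂_MAP = 0.103

Prior: Beta(3, 8).
Data: 2 successes in 30 trials. The binomial likelihood contributes p^2(1−p)^28, so the posterior is Beta(3+2, 8+28) = Beta(5, 36).
For Beta(a, b) with a, b > 1 the mode is (a−1)/(a+b−2) = 4/39 ≈ 0.103.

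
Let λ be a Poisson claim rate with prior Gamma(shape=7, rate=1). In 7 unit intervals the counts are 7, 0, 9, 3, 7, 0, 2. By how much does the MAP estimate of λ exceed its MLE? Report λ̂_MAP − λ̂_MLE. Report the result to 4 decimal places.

MAP − MLE = 0.2500

Σxᵢ = 28. Posterior is Gamma(35, 8); MAP = (35−1)/8 = 34/8 ≈ 4.25000.
MLE = x̄ = 28/7 ≈ 4.00000.
Difference = 34/8 − 28/7 = 1/4 ≈ 0.2500.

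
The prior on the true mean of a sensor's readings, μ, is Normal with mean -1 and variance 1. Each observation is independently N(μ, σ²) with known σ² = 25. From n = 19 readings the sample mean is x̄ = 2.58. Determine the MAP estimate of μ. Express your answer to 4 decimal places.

n = 19, x̄ = 2.58.
For a Normal prior and Normal likelihood with known variance, the posterior is Normal; its mode equals its mean, the precision-weighted average.
Prior precision 1/σ₀² = 1/1 = 1; data precision n/σ² = 19/25 = 0.76.
μ̂ = (1·(-1) + 0.76·2.58) / (1 + 0.76) = 0.9608/1.76 = 1201/2200 ≈ 0.5459.

μ̂_MAP = 0.5459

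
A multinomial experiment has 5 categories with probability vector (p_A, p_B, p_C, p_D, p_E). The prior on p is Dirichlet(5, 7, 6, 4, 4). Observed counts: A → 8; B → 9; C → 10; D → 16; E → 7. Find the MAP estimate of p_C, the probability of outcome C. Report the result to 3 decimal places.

MAP estimate of p_C = 0.211

The posterior is Dirichlet(αᵢ + nᵢ) = Dirichlet(13, 16, 16, 20, 11).
For a Dirichlet(a₁,…,a_K) with all aᵢ > 1, the mode has j-th component (aⱼ − 1)/(Σaᵢ − K).
Here Σaᵢ = 76 and K = 5, so p_C = (16 − 1)/(76 − 5) = 15/71 ≈ 0.211.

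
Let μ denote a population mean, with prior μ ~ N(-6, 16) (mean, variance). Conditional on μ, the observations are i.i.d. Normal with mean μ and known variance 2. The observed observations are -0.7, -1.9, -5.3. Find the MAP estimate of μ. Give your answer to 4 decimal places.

μ̂_MAP = -2.7680

n = 3; x̄ = ((-0.7) + (-1.9) + (-5.3))/3 = -7.9/3 = -79/30 ≈ -2.6333.
For a Normal prior and Normal likelihood with known variance, the posterior is Normal; its mode equals its mean, the precision-weighted average.
Prior precision 1/σ₀² = 1/16 = 0.0625; data precision n/σ² = 3/2 = 1.5.
μ̂ = (0.0625·(-6) + 1.5·(-79/30)) / (0.0625 + 1.5) = (-4.325)/1.5625 = -2.7680.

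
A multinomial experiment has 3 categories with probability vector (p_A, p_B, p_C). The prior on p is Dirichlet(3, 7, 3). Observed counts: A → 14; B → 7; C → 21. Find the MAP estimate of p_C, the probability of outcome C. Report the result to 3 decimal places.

MAP estimate of p_C = 0.442

The posterior is Dirichlet(αᵢ + nᵢ) = Dirichlet(17, 14, 24).
For a Dirichlet(a₁,…,a_K) with all aᵢ > 1, the mode has j-th component (aⱼ − 1)/(Σaᵢ − K).
Here Σaᵢ = 55 and K = 3, so p_C = (24 − 1)/(55 − 3) = 23/52 ≈ 0.442.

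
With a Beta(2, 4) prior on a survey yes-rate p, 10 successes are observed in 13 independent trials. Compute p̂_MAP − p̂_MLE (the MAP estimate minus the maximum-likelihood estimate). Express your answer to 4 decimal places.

MAP − MLE = -0.1222

Posterior is Beta(12, 7); MAP = (12−1)/(19−2) = 11/17 ≈ 0.64706.
MLE ignores the prior: p̂_MLE = k/n = 10/13 ≈ 0.76923.
Difference = 11/17 − 10/13 = -27/221 ≈ -0.1222.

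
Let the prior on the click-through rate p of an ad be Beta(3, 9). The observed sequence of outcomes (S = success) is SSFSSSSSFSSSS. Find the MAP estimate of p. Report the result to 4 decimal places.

Prior: Beta(3, 9).
Data: 11 successes in 13 trials (from the sequence). The binomial likelihood contributes p^11(1−p)^2, so the posterior is Beta(3+11, 9+2) = Beta(14, 11).
For Beta(a, b) with a, b > 1 the mode is (a−1)/(a+b−2) = 13/23 ≈ 0.5652.

p̂_MAP = 0.5652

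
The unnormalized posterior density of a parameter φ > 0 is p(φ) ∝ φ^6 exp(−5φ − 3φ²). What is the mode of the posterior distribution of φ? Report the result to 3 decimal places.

ℓ'(φ) = 6/φ − 5 − 6φ. Setting this to zero and multiplying by φ: 6φ² + 5φ − 6 = 0.
φ = (−5 + √(5² + 4·6·6)) / (2·6) = (−5 + √169) / 12 = (−5 + 13)/12 = 2/3.
ℓ''(φ) = −6/φ² − 6 < 0, confirming a maximum.

φ̂_MAP = 0.667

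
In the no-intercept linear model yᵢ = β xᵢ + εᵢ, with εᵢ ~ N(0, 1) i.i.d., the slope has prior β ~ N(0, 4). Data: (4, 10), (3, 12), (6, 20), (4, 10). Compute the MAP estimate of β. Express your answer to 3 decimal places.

log p(β | y) = −Σ(yᵢ − βxᵢ)²/(2·1) − β²/(2·4) + const.
Setting the derivative to zero: Σxᵢ(yᵢ − βxᵢ)/1 − β/4 = 0, so β = Σxᵢyᵢ / (Σxᵢ² + σ²/τ²).
Σxᵢyᵢ = 4·10 + 3·12 + 6·20 + 4·10 = 236; Σxᵢ² = 77; σ²/τ² = 0.25.
β̂_MAP = 236 / (77 + 0.25) = 236/77.25 ≈ 3.055.

β̂_MAP = 3.055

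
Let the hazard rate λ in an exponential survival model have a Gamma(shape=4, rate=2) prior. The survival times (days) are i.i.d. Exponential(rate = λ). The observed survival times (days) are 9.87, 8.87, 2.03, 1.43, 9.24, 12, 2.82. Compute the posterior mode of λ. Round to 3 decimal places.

λ̂_MAP = 0.207

The Exponential(rate=λ) likelihood is ∝ λ^n e^(−λΣtᵢ). Here n = 7 and Σtᵢ = 9.87 + 8.87 + 2.03 + 1.43 + 9.24 + 12 + 2.82 = 46.26.
Posterior ∝ λ^3e^(−2λ) · λ^7e^(−46.26λ) = λ^10e^(−48.26λ), i.e. Gamma(11, 48.26).
Mode = (a−1)/b = 10/48.26 ≈ 0.207.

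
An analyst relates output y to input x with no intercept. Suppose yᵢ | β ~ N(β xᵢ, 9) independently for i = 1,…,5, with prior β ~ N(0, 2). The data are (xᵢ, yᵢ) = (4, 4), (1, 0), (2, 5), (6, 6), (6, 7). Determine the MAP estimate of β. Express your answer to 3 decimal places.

β̂_MAP = 1.067

log p(β | y) = −Σ(yᵢ − βxᵢ)²/(2·9) − β²/(2·2) + const.
Setting the derivative to zero: Σxᵢ(yᵢ − βxᵢ)/9 − β/2 = 0, so β = Σxᵢyᵢ / (Σxᵢ² + σ²/τ²).
Σxᵢyᵢ = 4·4 + 1·0 + 2·5 + 6·6 + 6·7 = 104; Σxᵢ² = 93; σ²/τ² = 4.5.
β̂_MAP = 104 / (93 + 4.5) = 104/97.5 ≈ 1.067.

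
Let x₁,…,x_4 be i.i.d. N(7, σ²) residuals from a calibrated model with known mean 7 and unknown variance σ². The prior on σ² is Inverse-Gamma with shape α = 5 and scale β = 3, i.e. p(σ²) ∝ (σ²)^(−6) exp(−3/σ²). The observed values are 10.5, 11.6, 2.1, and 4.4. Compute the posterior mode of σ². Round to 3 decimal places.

σ̂²_MAP = 4.386

Sum of squared deviations about the known mean: SS = (10.5−7)² + (11.6−7)² + (2.1−7)² + (4.4−7)² = 64.18.
The Normal likelihood contributes (σ²)^(−n/2) exp(−SS/(2σ²)), so the posterior is Inverse-Gamma(α + n/2, β + SS/2) = Inverse-Gamma(7, 35.09).
The mode of Inverse-Gamma(a, b) is b/(a+1) = 35.09/8 ≈ 4.386.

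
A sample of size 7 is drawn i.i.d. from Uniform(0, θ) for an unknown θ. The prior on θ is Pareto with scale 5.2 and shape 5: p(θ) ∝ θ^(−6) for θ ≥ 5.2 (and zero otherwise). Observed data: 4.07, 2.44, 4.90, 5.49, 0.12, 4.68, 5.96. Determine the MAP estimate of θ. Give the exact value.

The Uniform(0, θ) likelihood is θ^(−n) for θ ≥ max(xᵢ), zero otherwise. Here max(xᵢ) = 5.96.
Posterior ∝ θ^(−6) · θ^(−7) = θ^(−13) on θ ≥ max(5.2, 5.96) = 5.96.
This density is strictly decreasing in θ, so the posterior mode lies at the lower boundary of the support.

θ̂_MAP = 5.96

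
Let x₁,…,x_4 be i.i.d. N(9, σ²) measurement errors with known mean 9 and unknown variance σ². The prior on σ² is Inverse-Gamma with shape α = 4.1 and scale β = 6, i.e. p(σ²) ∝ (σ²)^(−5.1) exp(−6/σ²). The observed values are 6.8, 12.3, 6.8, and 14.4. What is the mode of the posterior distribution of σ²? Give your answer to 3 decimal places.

σ̂²_MAP = 4.347

Sum of squared deviations about the known mean: SS = (6.8−9)² + (12.3−9)² + (6.8−9)² + (14.4−9)² = 49.73.
The Normal likelihood contributes (σ²)^(−n/2) exp(−SS/(2σ²)), so the posterior is Inverse-Gamma(α + n/2, β + SS/2) = Inverse-Gamma(6.1, 30.865).
The mode of Inverse-Gamma(a, b) is b/(a+1) = 30.865/7.1 ≈ 4.347.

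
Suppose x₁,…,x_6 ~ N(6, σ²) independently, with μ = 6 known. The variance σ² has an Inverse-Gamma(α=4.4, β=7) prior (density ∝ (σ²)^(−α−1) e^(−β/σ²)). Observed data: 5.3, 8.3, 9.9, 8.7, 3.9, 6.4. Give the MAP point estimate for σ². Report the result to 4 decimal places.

σ̂²_MAP = 2.7887

Sum of squared deviations about the known mean: SS = (5.3−6)² + (8.3−6)² + (9.9−6)² + (8.7−6)² + (3.9−6)² + (6.4−6)² = 32.85.
The Normal likelihood contributes (σ²)^(−n/2) exp(−SS/(2σ²)), so the posterior is Inverse-Gamma(α + n/2, β + SS/2) = Inverse-Gamma(7.4, 23.425).
The mode of Inverse-Gamma(a, b) is b/(a+1) = 23.425/8.4 ≈ 2.7887.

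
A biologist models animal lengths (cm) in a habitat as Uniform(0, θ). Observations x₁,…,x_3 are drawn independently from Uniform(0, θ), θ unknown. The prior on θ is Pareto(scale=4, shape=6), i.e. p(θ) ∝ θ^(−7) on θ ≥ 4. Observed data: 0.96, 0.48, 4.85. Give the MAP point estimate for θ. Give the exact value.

The Uniform(0, θ) likelihood is θ^(−n) for θ ≥ max(xᵢ), zero otherwise. Here max(xᵢ) = 4.85.
Posterior ∝ θ^(−7) · θ^(−3) = θ^(−10) on θ ≥ max(4, 4.85) = 4.85.
This density is strictly decreasing in θ, so the posterior mode lies at the lower boundary of the support.

θ̂_MAP = 4.85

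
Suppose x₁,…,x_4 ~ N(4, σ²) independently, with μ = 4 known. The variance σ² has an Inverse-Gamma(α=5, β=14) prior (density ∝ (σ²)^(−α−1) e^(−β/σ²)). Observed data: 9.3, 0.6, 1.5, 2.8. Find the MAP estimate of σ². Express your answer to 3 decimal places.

σ̂²_MAP = 4.709

Sum of squared deviations about the known mean: SS = (9.3−4)² + (0.6−4)² + (1.5−4)² + (2.8−4)² = 47.34.
The Normal likelihood contributes (σ²)^(−n/2) exp(−SS/(2σ²)), so the posterior is Inverse-Gamma(α + n/2, β + SS/2) = Inverse-Gamma(7, 37.67).
The mode of Inverse-Gamma(a, b) is b/(a+1) = 37.67/8 ≈ 4.709.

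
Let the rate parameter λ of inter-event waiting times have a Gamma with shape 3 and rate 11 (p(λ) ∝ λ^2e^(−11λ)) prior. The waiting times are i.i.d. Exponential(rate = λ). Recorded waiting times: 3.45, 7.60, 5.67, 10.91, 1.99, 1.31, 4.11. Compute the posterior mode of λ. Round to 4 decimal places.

The Exponential(rate=λ) likelihood is ∝ λ^n e^(−λΣtᵢ). Here n = 7 and Σtᵢ = 3.45 + 7.60 + 5.67 + 10.91 + 1.99 + 1.31 + 4.11 = 35.04.
Posterior ∝ λ^2e^(−11λ) · λ^7e^(−35.04λ) = λ^9e^(−46.04λ), i.e. Gamma(10, 46.04).
Mode = (a−1)/b = 9/46.04 ≈ 0.1955.

λ̂_MAP = 0.1955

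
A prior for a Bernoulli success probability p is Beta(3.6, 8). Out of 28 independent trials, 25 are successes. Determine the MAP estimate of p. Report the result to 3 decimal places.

p̂_MAP = 0.734

Prior: Beta(3.6, 8).
Data: 25 successes in 28 trials. The binomial likelihood contributes p^25(1−p)^3, so the posterior is Beta(3.6+25, 8+3) = Beta(28.6, 11).
For Beta(a, b) with a, b > 1 the mode is (a−1)/(a+b−2) = 27.6/37.6 ≈ 0.734.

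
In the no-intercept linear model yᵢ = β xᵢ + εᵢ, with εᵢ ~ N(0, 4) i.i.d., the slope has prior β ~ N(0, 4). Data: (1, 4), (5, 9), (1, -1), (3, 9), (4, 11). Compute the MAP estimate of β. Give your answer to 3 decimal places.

β̂_MAP = 2.245

log p(β | y) = −Σ(yᵢ − βxᵢ)²/(2·4) − β²/(2·4) + const.
Setting the derivative to zero: Σxᵢ(yᵢ − βxᵢ)/4 − β/4 = 0, so β = Σxᵢyᵢ / (Σxᵢ² + σ²/τ²).
Σxᵢyᵢ = 1·4 + 5·9 + 1·(-1) + 3·9 + 4·11 = 119; Σxᵢ² = 52; σ²/τ² = 1.
β̂_MAP = 119 / (52 + 1) = 119/53 ≈ 2.245.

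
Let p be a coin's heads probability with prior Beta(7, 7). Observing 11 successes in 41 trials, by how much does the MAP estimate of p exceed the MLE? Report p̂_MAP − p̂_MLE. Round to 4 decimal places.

Posterior is Beta(18, 37); MAP = (18−1)/(55−2) = 17/53 ≈ 0.32075.
MLE ignores the prior: p̂_MLE = k/n = 11/41 ≈ 0.26829.
Difference = 17/53 − 11/41 = 114/2173 ≈ 0.0525.

MAP − MLE = 0.0525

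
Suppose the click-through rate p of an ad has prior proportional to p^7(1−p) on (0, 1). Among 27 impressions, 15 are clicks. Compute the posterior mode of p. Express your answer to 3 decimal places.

The prior density ∝ p^7(1−p)^1 is the kernel of Beta(8, 2).
Data: 15 successes in 27 trials. The binomial likelihood contributes p^15(1−p)^12, so the posterior is Beta(8+15, 2+12) = Beta(23, 14).
For Beta(a, b) with a, b > 1 the mode is (a−1)/(a+b−2) = 22/35 ≈ 0.629.

p̂_MAP = 0.629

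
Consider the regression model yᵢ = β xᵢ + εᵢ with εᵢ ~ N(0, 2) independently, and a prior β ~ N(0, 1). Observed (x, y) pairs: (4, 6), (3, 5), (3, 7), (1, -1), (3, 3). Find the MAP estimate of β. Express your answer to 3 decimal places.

log p(β | y) = −Σ(yᵢ − βxᵢ)²/(2·2) − β²/(2·1) + const.
Setting the derivative to zero: Σxᵢ(yᵢ − βxᵢ)/2 − β/1 = 0, so β = Σxᵢyᵢ / (Σxᵢ² + σ²/τ²).
Σxᵢyᵢ = 4·6 + 3·5 + 3·7 + 1·(-1) + 3·3 = 68; Σxᵢ² = 44; σ²/τ² = 2.
β̂_MAP = 68 / (44 + 2) = 68/46 ≈ 1.478.

β̂_MAP = 1.478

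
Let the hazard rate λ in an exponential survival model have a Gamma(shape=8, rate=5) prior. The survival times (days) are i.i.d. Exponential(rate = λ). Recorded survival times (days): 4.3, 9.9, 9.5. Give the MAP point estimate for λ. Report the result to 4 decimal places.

λ̂_MAP = 0.3484

The Exponential(rate=λ) likelihood is ∝ λ^n e^(−λΣtᵢ). Here n = 3 and Σtᵢ = 4.3 + 9.9 + 9.5 = 23.7.
Posterior ∝ λ^7e^(−5λ) · λ^3e^(−23.7λ) = λ^10e^(−28.7λ), i.e. Gamma(11, 28.7).
Mode = (a−1)/b = 10/28.7 ≈ 0.3484.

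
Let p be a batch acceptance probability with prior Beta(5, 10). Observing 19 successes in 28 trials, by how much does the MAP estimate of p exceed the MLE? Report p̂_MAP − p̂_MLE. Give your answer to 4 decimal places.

Posterior is Beta(24, 19); MAP = (24−1)/(43−2) = 23/41 ≈ 0.56098.
MLE ignores the prior: p̂_MLE = k/n = 19/28 ≈ 0.67857.
Difference = 23/41 − 19/28 = -135/1148 ≈ -0.1176.

MAP − MLE = -0.1176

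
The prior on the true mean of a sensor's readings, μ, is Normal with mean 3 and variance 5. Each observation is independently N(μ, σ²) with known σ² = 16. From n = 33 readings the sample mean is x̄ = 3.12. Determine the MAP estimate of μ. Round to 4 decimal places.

n = 33, x̄ = 3.12.
For a Normal prior and Normal likelihood with known variance, the posterior is Normal; its mode equals its mean, the precision-weighted average.
Prior precision 1/σ₀² = 1/5 = 0.2; data precision n/σ² = 33/16 = 2.0625.
μ̂ = (0.2·3 + 2.0625·3.12) / (0.2 + 2.0625) = 7.035/2.2625 = 2814/905 ≈ 3.1094.

μ̂_MAP = 3.1094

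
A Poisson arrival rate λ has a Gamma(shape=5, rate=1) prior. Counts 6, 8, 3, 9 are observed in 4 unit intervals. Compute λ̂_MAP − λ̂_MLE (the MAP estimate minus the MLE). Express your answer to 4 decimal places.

Σxᵢ = 26. Posterior is Gamma(31, 5); MAP = (31−1)/5 = 30/5 ≈ 6.00000.
MLE = x̄ = 26/4 ≈ 6.50000.
Difference = 30/5 − 26/4 = -1/2 ≈ -0.5000.

MAP − MLE = -0.5000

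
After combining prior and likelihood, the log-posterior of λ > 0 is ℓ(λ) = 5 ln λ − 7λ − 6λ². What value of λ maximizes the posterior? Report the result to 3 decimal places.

λ̂_MAP = 0.417

ℓ'(λ) = 5/λ − 7 − 12λ. Setting this to zero and multiplying by λ: 12λ² + 7λ − 5 = 0.
λ = (−7 + √(7² + 4·12·5)) / (2·12) = (−7 + √289) / 24 = (−7 + 17)/24 = 5/12.
ℓ''(λ) = −5/λ² − 12 < 0, confirming a maximum.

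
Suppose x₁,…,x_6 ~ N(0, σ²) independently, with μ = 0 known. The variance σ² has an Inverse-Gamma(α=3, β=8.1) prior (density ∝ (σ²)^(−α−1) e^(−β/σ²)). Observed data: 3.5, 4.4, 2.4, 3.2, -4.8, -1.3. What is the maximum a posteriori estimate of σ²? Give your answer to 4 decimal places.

σ̂²_MAP = 6.3243

Sum of squared deviations about the known mean: SS = (3.5−0)² + (4.4−0)² + (2.4−0)² + (3.2−0)² + (-4.8−0)² + (-1.3−0)² = 72.34.
The Normal likelihood contributes (σ²)^(−n/2) exp(−SS/(2σ²)), so the posterior is Inverse-Gamma(α + n/2, β + SS/2) = Inverse-Gamma(6, 44.27).
The mode of Inverse-Gamma(a, b) is b/(a+1) = 44.27/7 ≈ 6.3243.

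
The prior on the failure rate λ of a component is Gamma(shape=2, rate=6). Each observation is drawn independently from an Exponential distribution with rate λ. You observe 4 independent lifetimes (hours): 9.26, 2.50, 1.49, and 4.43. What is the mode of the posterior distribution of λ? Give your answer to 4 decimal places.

The Exponential(rate=λ) likelihood is ∝ λ^n e^(−λΣtᵢ). Here n = 4 and Σtᵢ = 9.26 + 2.50 + 1.49 + 4.43 = 17.68.
Posterior ∝ λe^(−6λ) · λ^4e^(−17.68λ) = λ^5e^(−23.68λ), i.e. Gamma(6, 23.68).
Mode = (a−1)/b = 5/23.68 ≈ 0.2111.

λ̂_MAP = 0.2111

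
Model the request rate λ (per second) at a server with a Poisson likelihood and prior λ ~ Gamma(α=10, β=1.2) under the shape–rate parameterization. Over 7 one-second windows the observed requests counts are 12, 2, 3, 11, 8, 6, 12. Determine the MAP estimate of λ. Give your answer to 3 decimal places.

Σxᵢ = 12+2+3+11+8+6+12 = 54, with n = 7.
Posterior ∝ λ^9e^(−1.2λ) · λ^54e^(−7λ) = λ^63e^(−8.2λ), i.e. Gamma(shape=64, rate=8.2).
The mode of a Gamma(a, b) with a ≥ 1 (shape–rate) is (a−1)/b = 63/8.2 ≈ 7.683.

λ̂_MAP = 7.683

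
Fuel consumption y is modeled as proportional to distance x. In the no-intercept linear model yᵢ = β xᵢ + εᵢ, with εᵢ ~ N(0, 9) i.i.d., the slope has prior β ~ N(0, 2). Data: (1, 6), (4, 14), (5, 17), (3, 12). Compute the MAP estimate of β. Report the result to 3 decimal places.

log p(β | y) = −Σ(yᵢ − βxᵢ)²/(2·9) − β²/(2·2) + const.
Setting the derivative to zero: Σxᵢ(yᵢ − βxᵢ)/9 − β/2 = 0, so β = Σxᵢyᵢ / (Σxᵢ² + σ²/τ²).
Σxᵢyᵢ = 1·6 + 4·14 + 5·17 + 3·12 = 183; Σxᵢ² = 51; σ²/τ² = 4.5.
β̂_MAP = 183 / (51 + 4.5) = 183/55.5 ≈ 3.297.

β̂_MAP = 3.297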